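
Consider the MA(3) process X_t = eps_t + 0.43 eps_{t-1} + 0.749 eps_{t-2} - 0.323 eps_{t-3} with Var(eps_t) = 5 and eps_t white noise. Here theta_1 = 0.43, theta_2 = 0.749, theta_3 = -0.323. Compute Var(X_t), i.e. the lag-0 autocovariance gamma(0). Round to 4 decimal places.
\gamma(0) = 9.2512

For an MA(q) process X_t = eps_t + sum_i theta_i eps_{t-i} with
Var(eps_t) = sigma^2, the variance is
  gamma(0) = sigma^2 * (1 + sum_i theta_i^2).
  sum_i theta_i^2 = (0.43)^2 + (0.749)^2 + (-0.323)^2 = 0.1849 + 0.561001 + 0.104329 = 0.85023.
  gamma(0) = 5 * (1 + 0.85023) = 5 * 1.85023 = 9.25115, which rounds to 9.2512.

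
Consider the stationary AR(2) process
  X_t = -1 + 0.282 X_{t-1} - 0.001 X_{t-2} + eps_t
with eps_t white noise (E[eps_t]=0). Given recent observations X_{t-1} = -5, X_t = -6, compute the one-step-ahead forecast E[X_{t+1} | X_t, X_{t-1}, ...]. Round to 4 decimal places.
E[X_{t+1} \mid \mathcal F_t] = -2.6870

For an AR(p) model X_t = c + sum_i phi_i X_{t-i} + eps_t, the
one-step-ahead conditional mean is
  E[X_{t+1} | X_t, ...] = c + sum_i phi_i X_{t+1-i}.
Substitute known values:
  E[X_{t+1} | ...] = -1 + (0.282) * (-6) + (-0.001) * (-5)
                   = -2.6870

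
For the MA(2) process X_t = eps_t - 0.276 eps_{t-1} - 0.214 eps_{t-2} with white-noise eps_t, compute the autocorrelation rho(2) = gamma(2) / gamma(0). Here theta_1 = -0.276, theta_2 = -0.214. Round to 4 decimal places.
\rho(2) = -0.1907

For an MA(q) process with theta_0 = 1, the autocovariance is
  gamma(k) = sigma^2 * sum_{i=0..q-k} theta_i * theta_{i+k},
and rho(k) = gamma(k) / gamma(0). Sigma^2 cancels.
  numerator   = (1)*(-0.214) = -0.214.
  denominator = (1)^2 + (-0.276)^2 + (-0.214)^2 = 1.121972.
  rho(2) = -0.214 / 1.121972 = -0.1907.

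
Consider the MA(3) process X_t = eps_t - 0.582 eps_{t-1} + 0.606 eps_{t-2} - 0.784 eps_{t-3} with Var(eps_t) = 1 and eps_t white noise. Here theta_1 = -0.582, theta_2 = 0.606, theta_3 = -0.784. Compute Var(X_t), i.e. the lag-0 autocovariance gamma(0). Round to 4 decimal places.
\gamma(0) = 2.3206

For an MA(q) process X_t = eps_t + sum_i theta_i eps_{t-i} with
Var(eps_t) = sigma^2, the variance is
  gamma(0) = sigma^2 * (1 + sum_i theta_i^2).
  sum_i theta_i^2 = (-0.582)^2 + (0.606)^2 + (-0.784)^2 = 0.338724 + 0.367236 + 0.614656 = 1.320616.
  gamma(0) = 1 * (1 + 1.320616) = 1 * 2.320616 = 2.320616, which rounds to 2.3206.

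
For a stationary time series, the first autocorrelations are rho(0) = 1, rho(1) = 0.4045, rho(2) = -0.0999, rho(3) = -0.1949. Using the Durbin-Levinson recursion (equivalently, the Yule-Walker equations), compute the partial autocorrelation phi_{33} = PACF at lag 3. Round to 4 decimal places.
\phi_{33} = -0.0190

The PACF at lag k is phi_{kk}, the last component of the solution
to the Yule-Walker system G_k phi = r_k where
  (G_k)_{ij} = rho(|i - j|), (r_k)_i = rho(i), i,j = 1..k.
Equivalently, Durbin-Levinson gives phi_{kk} iteratively:
  phi_{11} = rho(1)
  phi_{kk} = [rho(k) - sum_{j=1..k-1} phi_{k-1,j} rho(k-j)]
            / [1 - sum_{j=1..k-1} phi_{k-1,j} rho(j)],
  phi_{k,j} = phi_{k-1,j} - phi_{kk} phi_{k-1,k-j},  j = 1..k-1.
Step k = 1:
  phi_11 = rho(1) = 0.4045.
Step k = 2:
  phi_22 = [rho(2) - phi_11 rho(1)] / [1 - phi_11 rho(1)] = [-0.0999 - (0.4045)(0.4045)] / [1 - (0.4045)(0.4045)]
         = -0.26352025 / 0.83637975 = -0.315072.
  Update: phi_21 = phi_11 - phi_22 phi_11 = 0.4045 - (-0.315072)(0.4045) = 0.531947.
Step k = 3:
  phi_33 = [rho(3) - phi_21 rho(2) - phi_22 rho(1)] / [1 - phi_21 rho(1) - phi_22 rho(2)]
    numerator   = -0.1949 - (0.531947)(-0.0999) - (-0.315072)(0.4045) = -0.01431169
    denominator = 1 - (0.531947)(0.4045) - (-0.315072)(-0.0999) = 0.75335177
  phi_33 = -0.01431169 / 0.75335177 = -0.019.
Therefore phi_{33} = -0.0190.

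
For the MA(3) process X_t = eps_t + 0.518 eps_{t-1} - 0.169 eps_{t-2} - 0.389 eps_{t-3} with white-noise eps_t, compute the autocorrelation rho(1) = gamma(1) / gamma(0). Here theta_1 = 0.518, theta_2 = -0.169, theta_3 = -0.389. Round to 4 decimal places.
\rho(1) = 0.3426

For an MA(q) process with theta_0 = 1, the autocovariance is
  gamma(k) = sigma^2 * sum_{i=0..q-k} theta_i * theta_{i+k},
and rho(k) = gamma(k) / gamma(0). Sigma^2 cancels.
  numerator   = (1)*(0.518) + (0.518)*(-0.169) + (-0.169)*(-0.389) = 0.496199.
  denominator = (1)^2 + (0.518)^2 + (-0.169)^2 + (-0.389)^2 = 1.448206.
  rho(1) = 0.496199 / 1.448206 = 0.3426.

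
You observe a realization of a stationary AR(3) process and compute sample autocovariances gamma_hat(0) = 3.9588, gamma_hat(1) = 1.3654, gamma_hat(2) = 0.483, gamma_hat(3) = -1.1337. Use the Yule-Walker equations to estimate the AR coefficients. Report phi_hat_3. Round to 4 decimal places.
\hat\phi_{3} = -0.3740

The Yule-Walker equations for an AR(p) process read, in matrix form,
  Gamma_p phi = r_p,   with   (Gamma_p)_{ij} = gamma(|i - j|),
                       (r_p)_i = gamma(i),   i,j = 1..p.
Substitute the sample gammas (Toeplitz matrix and right-hand side of size 3):
  Gamma_p = [[3.9588, 1.3654, 0.483], [1.3654, 3.9588, 1.3654], [0.483, 1.3654, 3.9588]]
  r_p     = [1.3654, 0.483, -1.1337]
Written out (R1..R3):
  (R1) 3.9588 phi_1 + 1.3654 phi_2 + 0.483 phi_3 = 1.3654
  (R2) 1.3654 phi_1 + 3.9588 phi_2 + 1.3654 phi_3 = 0.483
  (R3) 0.483 phi_1 + 1.3654 phi_2 + 3.9588 phi_3 = -1.1337
Gaussian elimination:
  R2 <- R2 - (1.3654/3.9588) R1 = R2 - (0.344902) R1:  3.48787 phi_2 + 1.198812 phi_3 = 0.01207
  R3 <- R3 - (0.483/3.9588) R1 = R3 - (0.122007) R1:  1.198812 phi_2 + 3.899871 phi_3 = -1.300288
  R3 <- R3 - (1.198812/3.48787) R2 = R3 - (0.343709) R2:  3.487828 phi_3 = -1.304437
Back-substitution:
  phi_hat_3 = -1.304437 / 3.487828 = -0.373997
  phi_hat_2 = (0.01207 - (1.198812)(-0.373997)) / 3.48787 = 0.132007
  phi_hat_1 = (1.3654 - (1.3654)(0.132007) - (0.483)(-0.373997)) / 3.9588 = 0.345003
So phi_hat = [0.3450, 0.1320, -0.3740].
Therefore phi_hat_3 = -0.3740.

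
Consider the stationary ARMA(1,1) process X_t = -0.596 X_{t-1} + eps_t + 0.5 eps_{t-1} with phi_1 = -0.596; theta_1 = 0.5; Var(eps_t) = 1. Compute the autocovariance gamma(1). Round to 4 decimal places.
\gamma(1) = -0.1045

Multiply the model equation by X_{t-k} and take expectations. With theta_0 = psi_0 = 1 and psi_j the MA(infinity) weights, this gives
  gamma(k) - sum_i phi_i gamma(k-i) = c_k,
  c_k = sigma^2 * sum_{j=k..q} theta_j psi_{j-k}   (c_k = 0 for k > q),
using gamma(-m) = gamma(m).
psi-weights needed (psi_j = theta_j + sum_i phi_i psi_{j-i}):
  psi_1 = theta_1 + phi_1 = 0.5 + (-0.596) = -0.096
Right-hand sides:
  c_0 = sigma^2 (1 + theta_1 psi_1) = 1 * (1 + (0.5)(-0.096)) = 1 * 0.952 = 0.952
  c_1 = sigma^2 theta_1 = 1 * (0.5) = 0.5
  c_2 = 0
Equations for k = 0 and k = 1 (AR order 1):
  gamma(0) = phi_1 gamma(1) + c_0
  gamma(1) = phi_1 gamma(0) + c_1
Substituting the second into the first: gamma(0) (1 - phi_1^2) = c_0 + phi_1 c_1, so
  gamma(0) = (c_0 + phi_1 c_1) / (1 - phi_1^2) = (0.952 + (-0.596)(0.5)) / (1 - (-0.596)^2) = 0.654 / 0.644784 = 1.014293.
  gamma(1) = phi_1 gamma(0) + c_1 = (-0.596)(1.014293) + (0.5) = -0.104519.
Therefore gamma(1) = -0.1045 (to 4 decimal places).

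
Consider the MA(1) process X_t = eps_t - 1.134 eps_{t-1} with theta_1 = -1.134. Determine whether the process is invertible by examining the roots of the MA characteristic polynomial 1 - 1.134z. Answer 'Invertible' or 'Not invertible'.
\text{Not invertible}

The MA(q) characteristic polynomial is P(z) = 1 - 1.134z.
Invertibility requires all roots to lie outside the unit circle, i.e. |z| > 1 for every root.
This is linear in z: 1 + (-1.134) z = 0  =>  z = -1/(-1.134) = 0.881834,  |z| = 0.881834.
Moduli of all roots: 0.8818.
All moduli strictly greater than 1? No.
Verdict: Not invertible.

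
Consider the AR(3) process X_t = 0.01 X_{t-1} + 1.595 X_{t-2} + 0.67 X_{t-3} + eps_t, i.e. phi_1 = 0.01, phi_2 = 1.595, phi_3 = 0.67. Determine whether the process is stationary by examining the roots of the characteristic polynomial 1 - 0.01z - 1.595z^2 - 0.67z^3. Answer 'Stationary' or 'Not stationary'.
\text{Not stationary}

The AR(p) characteristic polynomial is P(z) = 1 - 0.01z - 1.595z^2 - 0.67z^3.
Stationarity requires all roots to lie outside the unit circle, i.e. |z| > 1 for every root.
Degree 3: look for a simple real root z0 first, then factor out (1 - z/z0) and solve the remaining quadratic.
Testing z0 = -2: P(-2) = 1 + (-0.01)(-2) + (-1.595)(-2)^2 + (-0.67)(-2)^3
  = 1 + (0.02) + (-6.38) + (5.36) = 0.  So z_0 = -2 is a root, |z_0| = 2.
Divide out the factor (1 + 0.5 z) = (1 - z/z0) (since 1/z0 = -0.5):
  P(z) = (1 + 0.5 z)(1 + (-0.51) z + (-1.34) z^2)
  [check: z-coef -0.51 - (-0.5) = -0.01; z^2-coef -1.34 - (-0.5)(-0.51) = -1.595; z^3-coef -(-0.5)(-1.34) = -0.67.]
Remaining roots from the quadratic factor 1 + (-0.51) z + (-1.34) z^2:
  Set 1 + (-0.51) z + (-1.34) z^2 = 0, i.e. a z^2 + b z + c = 0 with a = -1.34, b = -0.51, c = 1.
  Discriminant D = b^2 - 4ac = (-0.51)^2 - 4*(-1.34)*1 = 0.2601 - (-5.36) = 5.6201.
  D >= 0, so the roots are real: z = (-b +/- sqrt(D)) / (2a) = (0.51 +/- 2.370675) / (-2.68).
    z_1 = (0.51 + 2.370675) / (-2.68) = -1.0749,   |z_1| = 1.0749.
    z_2 = (0.51 - 2.370675) / (-2.68) = 0.6943,   |z_2| = 0.6943.
Moduli of all roots: 2.0000, 1.0749, 0.6943.
All moduli strictly greater than 1? No.
Verdict: Not stationary.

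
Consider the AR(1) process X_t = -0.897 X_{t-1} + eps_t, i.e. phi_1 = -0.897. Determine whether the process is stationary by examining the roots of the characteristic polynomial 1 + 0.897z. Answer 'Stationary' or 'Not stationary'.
\text{Stationary}

The AR(p) characteristic polynomial is P(z) = 1 + 0.897z.
Stationarity requires all roots to lie outside the unit circle, i.e. |z| > 1 for every root.
This is linear in z: 1 + (0.897) z = 0  =>  z = -1/(0.897) = -1.114827,  |z| = 1.114827.
Moduli of all roots: 1.1148.
All moduli strictly greater than 1? Yes.
Verdict: Stationary.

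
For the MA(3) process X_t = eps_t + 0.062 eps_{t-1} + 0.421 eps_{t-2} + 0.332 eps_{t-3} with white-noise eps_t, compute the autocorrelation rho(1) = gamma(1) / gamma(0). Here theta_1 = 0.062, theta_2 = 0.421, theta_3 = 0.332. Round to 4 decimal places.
\rho(1) = 0.1765

For an MA(q) process with theta_0 = 1, the autocovariance is
  gamma(k) = sigma^2 * sum_{i=0..q-k} theta_i * theta_{i+k},
and rho(k) = gamma(k) / gamma(0). Sigma^2 cancels.
  numerator   = (1)*(0.062) + (0.062)*(0.421) + (0.421)*(0.332) = 0.227874.
  denominator = (1)^2 + (0.062)^2 + (0.421)^2 + (0.332)^2 = 1.291309.
  rho(1) = 0.227874 / 1.291309 = 0.1765.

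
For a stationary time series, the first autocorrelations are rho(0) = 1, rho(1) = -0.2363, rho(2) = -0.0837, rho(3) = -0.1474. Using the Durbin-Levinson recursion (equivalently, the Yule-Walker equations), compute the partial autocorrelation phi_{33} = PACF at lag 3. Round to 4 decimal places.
\phi_{33} = -0.2220

The PACF at lag k is phi_{kk}, the last component of the solution
to the Yule-Walker system G_k phi = r_k where
  (G_k)_{ij} = rho(|i - j|), (r_k)_i = rho(i), i,j = 1..k.
Equivalently, Durbin-Levinson gives phi_{kk} iteratively:
  phi_{11} = rho(1)
  phi_{kk} = [rho(k) - sum_{j=1..k-1} phi_{k-1,j} rho(k-j)]
            / [1 - sum_{j=1..k-1} phi_{k-1,j} rho(j)],
  phi_{k,j} = phi_{k-1,j} - phi_{kk} phi_{k-1,k-j},  j = 1..k-1.
Step k = 1:
  phi_11 = rho(1) = -0.2363.
Step k = 2:
  phi_22 = [rho(2) - phi_11 rho(1)] / [1 - phi_11 rho(1)] = [-0.0837 - (-0.2363)(-0.2363)] / [1 - (-0.2363)(-0.2363)]
         = -0.13953769 / 0.94416231 = -0.14779.
  Update: phi_21 = phi_11 - phi_22 phi_11 = -0.2363 - (-0.14779)(-0.2363) = -0.271223.
Step k = 3:
  phi_33 = [rho(3) - phi_21 rho(2) - phi_22 rho(1)] / [1 - phi_21 rho(1) - phi_22 rho(2)]
    numerator   = -0.1474 - (-0.271223)(-0.0837) - (-0.14779)(-0.2363) = -0.20502411
    denominator = 1 - (-0.271223)(-0.2363) - (-0.14779)(-0.0837) = 0.92354004
  phi_33 = -0.20502411 / 0.92354004 = -0.222.
Therefore phi_{33} = -0.2220.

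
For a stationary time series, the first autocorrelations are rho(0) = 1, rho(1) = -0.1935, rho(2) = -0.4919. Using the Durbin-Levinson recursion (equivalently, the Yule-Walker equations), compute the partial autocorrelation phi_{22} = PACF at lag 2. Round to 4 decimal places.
\phi_{22} = -0.5499

The PACF at lag k is phi_{kk}, the last component of the solution
to the Yule-Walker system G_k phi = r_k where
  (G_k)_{ij} = rho(|i - j|), (r_k)_i = rho(i), i,j = 1..k.
Equivalently, Durbin-Levinson gives phi_{kk} iteratively:
  phi_{11} = rho(1)
  phi_{kk} = [rho(k) - sum_{j=1..k-1} phi_{k-1,j} rho(k-j)]
            / [1 - sum_{j=1..k-1} phi_{k-1,j} rho(j)],
  phi_{k,j} = phi_{k-1,j} - phi_{kk} phi_{k-1,k-j},  j = 1..k-1.
Step k = 1:
  phi_11 = rho(1) = -0.1935.
Step k = 2:
  phi_22 = [rho(2) - phi_11 rho(1)] / [1 - phi_11 rho(1)] = [-0.4919 - (-0.1935)(-0.1935)] / [1 - (-0.1935)(-0.1935)]
         = -0.52934225 / 0.96255775 = -0.5499.
Therefore phi_{22} = -0.5499.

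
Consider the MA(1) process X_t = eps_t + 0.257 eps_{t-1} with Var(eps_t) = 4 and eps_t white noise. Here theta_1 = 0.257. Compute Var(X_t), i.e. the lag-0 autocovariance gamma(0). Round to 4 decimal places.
\gamma(0) = 4.2642

For an MA(q) process X_t = eps_t + sum_i theta_i eps_{t-i} with
Var(eps_t) = sigma^2, the variance is
  gamma(0) = sigma^2 * (1 + sum_i theta_i^2).
  sum_i theta_i^2 = (0.257)^2 = 0.066049.
  gamma(0) = 4 * (1 + 0.066049) = 4 * 1.066049 = 4.264196, which rounds to 4.2642.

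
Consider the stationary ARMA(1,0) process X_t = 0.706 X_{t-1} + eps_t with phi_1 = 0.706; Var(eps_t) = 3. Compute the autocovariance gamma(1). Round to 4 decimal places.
\gamma(1) = 4.2228

Multiply the model equation by X_{t-k} and take expectations. With theta_0 = psi_0 = 1 and psi_j the MA(infinity) weights, this gives
  gamma(k) - sum_i phi_i gamma(k-i) = c_k,
  c_k = sigma^2 * sum_{j=k..q} theta_j psi_{j-k}   (c_k = 0 for k > q),
using gamma(-m) = gamma(m).
Pure AR (q = 0): c_0 = sigma^2 = 3, c_k = 0 for k >= 1.
Equations for k = 0 and k = 1 (AR order 1):
  gamma(0) = phi_1 gamma(1) + c_0
  gamma(1) = phi_1 gamma(0) + c_1
Substituting the second into the first: gamma(0) (1 - phi_1^2) = c_0 + phi_1 c_1, so
  gamma(0) = c_0 / (1 - phi_1^2) = 3 / (1 - (0.706)^2) = 3 / 0.501564 = 5.981291.
  gamma(1) = phi_1 gamma(0) = (0.706)(5.981291) = 4.222791.
Therefore gamma(1) = 4.2228 (to 4 decimal places).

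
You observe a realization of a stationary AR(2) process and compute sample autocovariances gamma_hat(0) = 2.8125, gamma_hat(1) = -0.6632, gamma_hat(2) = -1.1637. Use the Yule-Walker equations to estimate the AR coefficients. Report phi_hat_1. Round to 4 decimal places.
\hat\phi_{1} = -0.3530

The Yule-Walker equations for an AR(p) process read, in matrix form,
  Gamma_p phi = r_p,   with   (Gamma_p)_{ij} = gamma(|i - j|),
                       (r_p)_i = gamma(i),   i,j = 1..p.
Substitute the sample gammas (Toeplitz matrix and right-hand side of size 2):
  Gamma_p = [[2.8125, -0.6632], [-0.6632, 2.8125]]
  r_p     = [-0.6632, -1.1637]
Written out:
  2.8125 phi_1 - 0.6632 phi_2 = -0.6632
  -0.6632 phi_1 + 2.8125 phi_2 = -1.1637
Solve by Cramer's rule:
  det = gamma(0)^2 - gamma(1)^2 = (2.8125)^2 - (-0.6632)^2 = 7.91015625 - 0.43983424 = 7.47032201
  phi_hat_1 = [gamma(1) gamma(0) - gamma(1) gamma(2)] / det = [(-0.6632)(2.8125) - (-0.6632)(-1.1637)] / 7.47032201 = -2.63701584 / 7.47032201 = -0.353
  phi_hat_2 = [gamma(0) gamma(2) - gamma(1)^2] / det = [(2.8125)(-1.1637) - (-0.6632)^2] / 7.47032201 = -3.71274049 / 7.47032201 = -0.497
So phi_hat = [-0.3530, -0.4970].
Therefore phi_hat_1 = -0.3530.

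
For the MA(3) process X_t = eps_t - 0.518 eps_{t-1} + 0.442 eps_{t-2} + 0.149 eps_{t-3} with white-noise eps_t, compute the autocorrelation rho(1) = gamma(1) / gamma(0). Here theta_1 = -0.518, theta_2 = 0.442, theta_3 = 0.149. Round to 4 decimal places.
\rho(1) = -0.4584

For an MA(q) process with theta_0 = 1, the autocovariance is
  gamma(k) = sigma^2 * sum_{i=0..q-k} theta_i * theta_{i+k},
and rho(k) = gamma(k) / gamma(0). Sigma^2 cancels.
  numerator   = (1)*(-0.518) + (-0.518)*(0.442) + (0.442)*(0.149) = -0.681098.
  denominator = (1)^2 + (-0.518)^2 + (0.442)^2 + (0.149)^2 = 1.485889.
  rho(1) = -0.681098 / 1.485889 = -0.4584.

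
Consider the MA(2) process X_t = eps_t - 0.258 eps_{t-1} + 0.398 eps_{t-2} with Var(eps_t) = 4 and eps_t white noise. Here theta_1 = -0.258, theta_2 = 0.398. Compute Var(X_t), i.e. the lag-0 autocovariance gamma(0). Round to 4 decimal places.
\gamma(0) = 4.8999

For an MA(q) process X_t = eps_t + sum_i theta_i eps_{t-i} with
Var(eps_t) = sigma^2, the variance is
  gamma(0) = sigma^2 * (1 + sum_i theta_i^2).
  sum_i theta_i^2 = (-0.258)^2 + (0.398)^2 = 0.066564 + 0.158404 = 0.224968.
  gamma(0) = 4 * (1 + 0.224968) = 4 * 1.224968 = 4.899872, which rounds to 4.8999.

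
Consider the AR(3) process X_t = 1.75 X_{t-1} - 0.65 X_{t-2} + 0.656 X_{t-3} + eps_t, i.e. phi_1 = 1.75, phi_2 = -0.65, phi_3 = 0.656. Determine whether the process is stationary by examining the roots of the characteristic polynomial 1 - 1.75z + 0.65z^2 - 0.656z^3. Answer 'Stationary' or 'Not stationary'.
\text{Not stationary}

The AR(p) characteristic polynomial is P(z) = 1 - 1.75z + 0.65z^2 - 0.656z^3.
Stationarity requires all roots to lie outside the unit circle, i.e. |z| > 1 for every root.
Degree 3: look for a simple real root z0 first, then factor out (1 - z/z0) and solve the remaining quadratic.
Testing z0 = 0.625: P(0.625) = 1 + (-1.75)(0.625) + (0.65)(0.625)^2 + (-0.656)(0.625)^3
  = 1 + (-1.09375) + (0.253906) + (-0.160156) = 0.  So z_0 = 0.625 is a root, |z_0| = 0.625.
Divide out the factor (1 - 1.6 z) = (1 - z/z0) (since 1/z0 = 1.6):
  P(z) = (1 - 1.6 z)(1 + (-0.15) z + (0.41) z^2)
  [check: z-coef -0.15 - (1.6) = -1.75; z^2-coef 0.41 - (1.6)(-0.15) = 0.65; z^3-coef -(1.6)(0.41) = -0.656.]
Remaining roots from the quadratic factor 1 + (-0.15) z + (0.41) z^2:
  Set 1 + (-0.15) z + (0.41) z^2 = 0, i.e. a z^2 + b z + c = 0 with a = 0.41, b = -0.15, c = 1.
  Discriminant D = b^2 - 4ac = (-0.15)^2 - 4*(0.41)*1 = 0.0225 - (1.64) = -1.6175.
  D < 0, so the roots are the complex-conjugate pair z = (-b +/- i sqrt(-D)) / (2a) = 0.1829 +/- 1.551i.
  For a conjugate pair |z|^2 = z * conj(z) = (product of roots) = c/a = 1/(0.41) = 2.439024, so |z| = sqrt(2.439024) = 1.5617 for both roots.
Moduli of all roots: 0.6250, 1.5617, 1.5617.
All moduli strictly greater than 1? No.
Verdict: Not stationary.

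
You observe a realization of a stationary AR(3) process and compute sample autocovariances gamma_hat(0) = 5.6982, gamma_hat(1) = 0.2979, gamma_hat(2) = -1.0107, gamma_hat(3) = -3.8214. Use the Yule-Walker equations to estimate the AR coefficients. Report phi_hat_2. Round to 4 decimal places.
\hat\phi_{2} = -0.1390

The Yule-Walker equations for an AR(p) process read, in matrix form,
  Gamma_p phi = r_p,   with   (Gamma_p)_{ij} = gamma(|i - j|),
                       (r_p)_i = gamma(i),   i,j = 1..p.
Substitute the sample gammas (Toeplitz matrix and right-hand side of size 3):
  Gamma_p = [[5.6982, 0.2979, -1.0107], [0.2979, 5.6982, 0.2979], [-1.0107, 0.2979, 5.6982]]
  r_p     = [0.2979, -1.0107, -3.8214]
Written out (R1..R3):
  (R1) 5.6982 phi_1 + 0.2979 phi_2 - 1.0107 phi_3 = 0.2979
  (R2) 0.2979 phi_1 + 5.6982 phi_2 + 0.2979 phi_3 = -1.0107
  (R3) -1.0107 phi_1 + 0.2979 phi_2 + 5.6982 phi_3 = -3.8214
Gaussian elimination:
  R2 <- R2 - (0.2979/5.6982) R1 = R2 - (0.05228) R1:  5.682626 phi_2 + 0.350739 phi_3 = -1.026274
  R3 <- R3 - (-1.0107/5.6982) R1 = R3 - (-0.177372) R1:  0.350739 phi_2 + 5.51893 phi_3 = -3.768561
  R3 <- R3 - (0.350739/5.682626) R2 = R3 - (0.061721) R2:  5.497282 phi_3 = -3.705218
Back-substitution:
  phi_hat_3 = -3.705218 / 5.497282 = -0.674009
  phi_hat_2 = (-1.026274 - (0.350739)(-0.674009)) / 5.682626 = -0.138998
  phi_hat_1 = (0.2979 - (0.2979)(-0.138998) - (-1.0107)(-0.674009)) / 5.6982 = -0.060004
So phi_hat = [-0.0600, -0.1390, -0.6740].
Therefore phi_hat_2 = -0.1390.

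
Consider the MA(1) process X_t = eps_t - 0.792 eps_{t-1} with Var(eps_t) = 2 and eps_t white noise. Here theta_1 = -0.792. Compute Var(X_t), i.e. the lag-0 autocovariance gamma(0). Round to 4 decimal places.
\gamma(0) = 3.2545

For an MA(q) process X_t = eps_t + sum_i theta_i eps_{t-i} with
Var(eps_t) = sigma^2, the variance is
  gamma(0) = sigma^2 * (1 + sum_i theta_i^2).
  sum_i theta_i^2 = (-0.792)^2 = 0.627264.
  gamma(0) = 2 * (1 + 0.627264) = 2 * 1.627264 = 3.254528, which rounds to 3.2545.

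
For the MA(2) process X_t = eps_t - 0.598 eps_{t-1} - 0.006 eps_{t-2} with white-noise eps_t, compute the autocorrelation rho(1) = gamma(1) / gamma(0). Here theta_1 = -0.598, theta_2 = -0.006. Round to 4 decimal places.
\rho(1) = -0.4378

For an MA(q) process with theta_0 = 1, the autocovariance is
  gamma(k) = sigma^2 * sum_{i=0..q-k} theta_i * theta_{i+k},
and rho(k) = gamma(k) / gamma(0). Sigma^2 cancels.
  numerator   = (1)*(-0.598) + (-0.598)*(-0.006) = -0.594412.
  denominator = (1)^2 + (-0.598)^2 + (-0.006)^2 = 1.35764.
  rho(1) = -0.594412 / 1.35764 = -0.4378.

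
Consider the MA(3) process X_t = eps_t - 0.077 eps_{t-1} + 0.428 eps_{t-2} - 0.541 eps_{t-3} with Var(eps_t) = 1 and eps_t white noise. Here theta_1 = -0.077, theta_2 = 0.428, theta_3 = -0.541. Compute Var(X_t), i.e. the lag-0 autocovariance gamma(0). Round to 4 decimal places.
\gamma(0) = 1.4818

For an MA(q) process X_t = eps_t + sum_i theta_i eps_{t-i} with
Var(eps_t) = sigma^2, the variance is
  gamma(0) = sigma^2 * (1 + sum_i theta_i^2).
  sum_i theta_i^2 = (-0.077)^2 + (0.428)^2 + (-0.541)^2 = 0.005929 + 0.183184 + 0.292681 = 0.481794.
  gamma(0) = 1 * (1 + 0.481794) = 1 * 1.481794 = 1.481794, which rounds to 1.4818.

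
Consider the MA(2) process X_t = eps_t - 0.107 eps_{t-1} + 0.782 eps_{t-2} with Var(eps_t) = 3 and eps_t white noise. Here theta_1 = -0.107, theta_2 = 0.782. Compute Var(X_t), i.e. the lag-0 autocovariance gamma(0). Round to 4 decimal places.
\gamma(0) = 4.8689

For an MA(q) process X_t = eps_t + sum_i theta_i eps_{t-i} with
Var(eps_t) = sigma^2, the variance is
  gamma(0) = sigma^2 * (1 + sum_i theta_i^2).
  sum_i theta_i^2 = (-0.107)^2 + (0.782)^2 = 0.011449 + 0.611524 = 0.622973.
  gamma(0) = 3 * (1 + 0.622973) = 3 * 1.622973 = 4.868919, which rounds to 4.8689.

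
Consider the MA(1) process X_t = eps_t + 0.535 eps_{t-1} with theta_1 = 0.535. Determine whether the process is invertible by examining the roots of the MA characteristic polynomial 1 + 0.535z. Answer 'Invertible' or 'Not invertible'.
\text{Invertible}

The MA(q) characteristic polynomial is P(z) = 1 + 0.535z.
Invertibility requires all roots to lie outside the unit circle, i.e. |z| > 1 for every root.
This is linear in z: 1 + (0.535) z = 0  =>  z = -1/(0.535) = -1.869159,  |z| = 1.869159.
Moduli of all roots: 1.8692.
All moduli strictly greater than 1? Yes.
Verdict: Invertible.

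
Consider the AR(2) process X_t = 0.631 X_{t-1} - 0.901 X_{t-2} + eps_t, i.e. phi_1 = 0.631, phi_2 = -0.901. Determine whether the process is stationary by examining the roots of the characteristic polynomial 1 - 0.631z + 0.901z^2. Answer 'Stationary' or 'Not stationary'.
\text{Stationary}

The AR(p) characteristic polynomial is P(z) = 1 - 0.631z + 0.901z^2.
Stationarity requires all roots to lie outside the unit circle, i.e. |z| > 1 for every root.
Set 1 + (-0.631) z + (0.901) z^2 = 0, i.e. a z^2 + b z + c = 0 with a = 0.901, b = -0.631, c = 1.
Discriminant D = b^2 - 4ac = (-0.631)^2 - 4*(0.901)*1 = 0.398161 - (3.604) = -3.205839.
D < 0, so the roots are the complex-conjugate pair z = (-b +/- i sqrt(-D)) / (2a) = 0.3502 +/- 0.9936i.
For a conjugate pair |z|^2 = z * conj(z) = (product of roots) = c/a = 1/(0.901) = 1.109878, so |z| = sqrt(1.109878) = 1.0535 for both roots.
Moduli of all roots: 1.0535, 1.0535.
All moduli strictly greater than 1? Yes.
Verdict: Stationary.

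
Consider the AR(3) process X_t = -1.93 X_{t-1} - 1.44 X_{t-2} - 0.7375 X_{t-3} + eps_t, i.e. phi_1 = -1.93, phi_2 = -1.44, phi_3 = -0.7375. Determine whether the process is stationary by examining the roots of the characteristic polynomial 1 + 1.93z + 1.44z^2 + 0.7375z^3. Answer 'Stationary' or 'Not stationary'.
\text{Not stationary}

The AR(p) characteristic polynomial is P(z) = 1 + 1.93z + 1.44z^2 + 0.7375z^3.
Stationarity requires all roots to lie outside the unit circle, i.e. |z| > 1 for every root.
Degree 3: look for a simple real root z0 first, then factor out (1 - z/z0) and solve the remaining quadratic.
Testing z0 = -0.8: P(-0.8) = 1 + (1.93)(-0.8) + (1.44)(-0.8)^2 + (0.7375)(-0.8)^3
  = 1 + (-1.544) + (0.9216) + (-0.3776) = 0.  So z_0 = -0.8 is a root, |z_0| = 0.8.
Divide out the factor (1 + 1.25 z) = (1 - z/z0) (since 1/z0 = -1.25):
  P(z) = (1 + 1.25 z)(1 + (0.68) z + (0.59) z^2)
  [check: z-coef 0.68 - (-1.25) = 1.93; z^2-coef 0.59 - (-1.25)(0.68) = 1.44; z^3-coef -(-1.25)(0.59) = 0.7375.]
Remaining roots from the quadratic factor 1 + (0.68) z + (0.59) z^2:
  Set 1 + (0.68) z + (0.59) z^2 = 0, i.e. a z^2 + b z + c = 0 with a = 0.59, b = 0.68, c = 1.
  Discriminant D = b^2 - 4ac = (0.68)^2 - 4*(0.59)*1 = 0.4624 - (2.36) = -1.8976.
  D < 0, so the roots are the complex-conjugate pair z = (-b +/- i sqrt(-D)) / (2a) = -0.5763 +/- 1.1674i.
  For a conjugate pair |z|^2 = z * conj(z) = (product of roots) = c/a = 1/(0.59) = 1.694915, so |z| = sqrt(1.694915) = 1.3019 for both roots.
Moduli of all roots: 0.8000, 1.3019, 1.3019.
All moduli strictly greater than 1? No.
Verdict: Not stationary.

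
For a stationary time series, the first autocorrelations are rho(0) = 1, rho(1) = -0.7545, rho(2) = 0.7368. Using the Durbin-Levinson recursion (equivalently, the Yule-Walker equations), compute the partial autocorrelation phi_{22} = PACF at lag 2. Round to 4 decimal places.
\phi_{22} = 0.3889

The PACF at lag k is phi_{kk}, the last component of the solution
to the Yule-Walker system G_k phi = r_k where
  (G_k)_{ij} = rho(|i - j|), (r_k)_i = rho(i), i,j = 1..k.
Equivalently, Durbin-Levinson gives phi_{kk} iteratively:
  phi_{11} = rho(1)
  phi_{kk} = [rho(k) - sum_{j=1..k-1} phi_{k-1,j} rho(k-j)]
            / [1 - sum_{j=1..k-1} phi_{k-1,j} rho(j)],
  phi_{k,j} = phi_{k-1,j} - phi_{kk} phi_{k-1,k-j},  j = 1..k-1.
Step k = 1:
  phi_11 = rho(1) = -0.7545.
Step k = 2:
  phi_22 = [rho(2) - phi_11 rho(1)] / [1 - phi_11 rho(1)] = [0.7368 - (-0.7545)(-0.7545)] / [1 - (-0.7545)(-0.7545)]
         = 0.16752975 / 0.43072975 = 0.3889.
Therefore phi_{22} = 0.3889.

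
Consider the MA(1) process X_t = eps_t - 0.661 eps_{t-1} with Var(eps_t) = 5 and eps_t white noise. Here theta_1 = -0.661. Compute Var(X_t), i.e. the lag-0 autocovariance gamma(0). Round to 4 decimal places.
\gamma(0) = 7.1846

For an MA(q) process X_t = eps_t + sum_i theta_i eps_{t-i} with
Var(eps_t) = sigma^2, the variance is
  gamma(0) = sigma^2 * (1 + sum_i theta_i^2).
  sum_i theta_i^2 = (-0.661)^2 = 0.436921.
  gamma(0) = 5 * (1 + 0.436921) = 5 * 1.436921 = 7.184605, which rounds to 7.1846.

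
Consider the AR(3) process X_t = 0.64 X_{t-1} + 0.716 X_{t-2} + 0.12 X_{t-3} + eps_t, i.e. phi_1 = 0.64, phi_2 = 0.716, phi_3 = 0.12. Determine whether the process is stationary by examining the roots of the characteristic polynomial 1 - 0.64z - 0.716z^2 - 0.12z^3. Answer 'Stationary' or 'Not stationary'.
\text{Not stationary}

The AR(p) characteristic polynomial is P(z) = 1 - 0.64z - 0.716z^2 - 0.12z^3.
Stationarity requires all roots to lie outside the unit circle, i.e. |z| > 1 for every root.
Degree 3: look for a simple real root z0 first, then factor out (1 - z/z0) and solve the remaining quadratic.
Testing z0 = -2.5: P(-2.5) = 1 + (-0.64)(-2.5) + (-0.716)(-2.5)^2 + (-0.12)(-2.5)^3
  = 1 + (1.6) + (-4.475) + (1.875) = 0.  So z_0 = -2.5 is a root, |z_0| = 2.5.
Divide out the factor (1 + 0.4 z) = (1 - z/z0) (since 1/z0 = -0.4):
  P(z) = (1 + 0.4 z)(1 + (-1.04) z + (-0.3) z^2)
  [check: z-coef -1.04 - (-0.4) = -0.64; z^2-coef -0.3 - (-0.4)(-1.04) = -0.716; z^3-coef -(-0.4)(-0.3) = -0.12.]
Remaining roots from the quadratic factor 1 + (-1.04) z + (-0.3) z^2:
  Set 1 + (-1.04) z + (-0.3) z^2 = 0, i.e. a z^2 + b z + c = 0 with a = -0.3, b = -1.04, c = 1.
  Discriminant D = b^2 - 4ac = (-1.04)^2 - 4*(-0.3)*1 = 1.0816 - (-1.2) = 2.2816.
  D >= 0, so the roots are real: z = (-b +/- sqrt(D)) / (2a) = (1.04 +/- 1.510497) / (-0.6).
    z_1 = (1.04 + 1.510497) / (-0.6) = -4.2508,   |z_1| = 4.2508.
    z_2 = (1.04 - 1.510497) / (-0.6) = 0.7842,   |z_2| = 0.7842.
Moduli of all roots: 2.5000, 4.2508, 0.7842.
All moduli strictly greater than 1? No.
Verdict: Not stationary.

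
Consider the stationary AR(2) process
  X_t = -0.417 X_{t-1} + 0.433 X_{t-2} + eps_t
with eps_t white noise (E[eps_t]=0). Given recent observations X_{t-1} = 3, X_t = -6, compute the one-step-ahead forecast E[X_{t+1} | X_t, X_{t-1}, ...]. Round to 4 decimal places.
E[X_{t+1} \mid \mathcal F_t] = 3.8010

For an AR(p) model X_t = c + sum_i phi_i X_{t-i} + eps_t, the
one-step-ahead conditional mean is
  E[X_{t+1} | X_t, ...] = c + sum_i phi_i X_{t+1-i}.
Substitute known values:
  E[X_{t+1} | ...] = (-0.417) * (-6) + (0.433) * (3)
                   = 3.8010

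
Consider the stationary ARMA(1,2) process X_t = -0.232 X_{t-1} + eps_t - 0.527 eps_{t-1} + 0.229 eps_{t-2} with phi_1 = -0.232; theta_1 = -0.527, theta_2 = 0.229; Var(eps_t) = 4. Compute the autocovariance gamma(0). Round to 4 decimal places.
\gamma(0) = 6.9980

Multiply the model equation by X_{t-k} and take expectations. With theta_0 = psi_0 = 1 and psi_j the MA(infinity) weights, this gives
  gamma(k) - sum_i phi_i gamma(k-i) = c_k,
  c_k = sigma^2 * sum_{j=k..q} theta_j psi_{j-k}   (c_k = 0 for k > q),
using gamma(-m) = gamma(m).
psi-weights needed (psi_j = theta_j + sum_i phi_i psi_{j-i}):
  psi_1 = theta_1 + phi_1 = -0.527 + (-0.232) = -0.759
  psi_2 = theta_2 + phi_1 psi_1 = 0.229 + (-0.232)(-0.759) = 0.405088
Right-hand sides:
  c_0 = sigma^2 (1 + theta_1 psi_1 + theta_2 psi_2) = 4 * (1 + (-0.527)(-0.759) + (0.229)(0.405088)) = 4 * 1.492758 = 5.971033
  c_1 = sigma^2 (theta_1 + theta_2 psi_1) = 4 * (-0.527 + (0.229)(-0.759)) = -2.803244
  c_2 = sigma^2 theta_2 = 4 * (0.229) = 0.916
Equations for k = 0 and k = 1 (AR order 1):
  gamma(0) = phi_1 gamma(1) + c_0
  gamma(1) = phi_1 gamma(0) + c_1
Substituting the second into the first: gamma(0) (1 - phi_1^2) = c_0 + phi_1 c_1, so
  gamma(0) = (c_0 + phi_1 c_1) / (1 - phi_1^2) = (5.971033 + (-0.232)(-2.803244)) / (1 - (-0.232)^2) = 6.621385 / 0.946176 = 6.998048.
Therefore gamma(0) = 6.9980 (to 4 decimal places).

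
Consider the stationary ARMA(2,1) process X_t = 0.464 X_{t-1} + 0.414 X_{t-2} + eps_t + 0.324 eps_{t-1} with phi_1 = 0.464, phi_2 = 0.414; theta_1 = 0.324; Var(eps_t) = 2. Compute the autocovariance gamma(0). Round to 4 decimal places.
\gamma(0) = 10.4695

Multiply the model equation by X_{t-k} and take expectations. With theta_0 = psi_0 = 1 and psi_j the MA(infinity) weights, this gives
  gamma(k) - sum_i phi_i gamma(k-i) = c_k,
  c_k = sigma^2 * sum_{j=k..q} theta_j psi_{j-k}   (c_k = 0 for k > q),
using gamma(-m) = gamma(m).
psi-weights needed (psi_j = theta_j + sum_i phi_i psi_{j-i}):
  psi_1 = theta_1 + phi_1 = 0.324 + (0.464) = 0.788
Right-hand sides:
  c_0 = sigma^2 (1 + theta_1 psi_1) = 2 * (1 + (0.324)(0.788)) = 2 * 1.255312 = 2.510624
  c_1 = sigma^2 theta_1 = 2 * (0.324) = 0.648
  c_2 = 0
Equations for k = 0, 1, 2 (AR order 2, c_2 = 0):
  (E0) gamma(0) = phi_1 gamma(1) + phi_2 gamma(2) + c_0
  (E1) gamma(1) = phi_1 gamma(0) + phi_2 gamma(1) + c_1
  (E2) gamma(2) = phi_1 gamma(1) + phi_2 gamma(0)
From (E1): gamma(1) = A gamma(0) + B with
  A = phi_1 / (1 - phi_2) = 0.464 / 0.586 = 0.791809,   B = c_1 / (1 - phi_2) = 0.648 / 0.586 = 1.105802.
Insert (E2) into (E0): gamma(0) (1 - phi_2^2) = phi_1 (1 + phi_2) gamma(1) + c_0.
  phi_1 (1 + phi_2) = (0.464)(1.414) = 0.656096,   1 - phi_2^2 = 0.828604.
Replace gamma(1) by A gamma(0) + B and collect gamma(0):
  gamma(0) [0.828604 - (0.656096)(0.791809)] = (0.656096)(1.105802) + 2.510624
  gamma(0) * 0.309101 = 3.236136
  gamma(0) = 3.236136 / 0.309101 = 10.469499.
Therefore gamma(0) = 10.4695 (to 4 decimal places).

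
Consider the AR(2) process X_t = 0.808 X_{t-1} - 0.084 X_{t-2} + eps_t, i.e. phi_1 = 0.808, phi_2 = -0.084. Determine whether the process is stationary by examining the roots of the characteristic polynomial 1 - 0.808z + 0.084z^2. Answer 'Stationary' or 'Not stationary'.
\text{Stationary}

The AR(p) characteristic polynomial is P(z) = 1 - 0.808z + 0.084z^2.
Stationarity requires all roots to lie outside the unit circle, i.e. |z| > 1 for every root.
Set 1 + (-0.808) z + (0.084) z^2 = 0, i.e. a z^2 + b z + c = 0 with a = 0.084, b = -0.808, c = 1.
Discriminant D = b^2 - 4ac = (-0.808)^2 - 4*(0.084)*1 = 0.652864 - (0.336) = 0.316864.
D >= 0, so the roots are real: z = (-b +/- sqrt(D)) / (2a) = (0.808 +/- 0.562907) / (0.168).
  z_1 = (0.808 + 0.562907) / (0.168) = 8.1602,   |z_1| = 8.1602.
  z_2 = (0.808 - 0.562907) / (0.168) = 1.4589,   |z_2| = 1.4589.
Moduli of all roots: 8.1602, 1.4589.
All moduli strictly greater than 1? Yes.
Verdict: Stationary.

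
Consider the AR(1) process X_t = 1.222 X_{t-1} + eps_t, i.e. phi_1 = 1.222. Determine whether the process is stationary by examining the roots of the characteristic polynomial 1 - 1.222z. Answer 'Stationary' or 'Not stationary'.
\text{Not stationary}

The AR(p) characteristic polynomial is P(z) = 1 - 1.222z.
Stationarity requires all roots to lie outside the unit circle, i.e. |z| > 1 for every root.
This is linear in z: 1 + (-1.222) z = 0  =>  z = -1/(-1.222) = 0.818331,  |z| = 0.818331.
Moduli of all roots: 0.8183.
All moduli strictly greater than 1? No.
Verdict: Not stationary.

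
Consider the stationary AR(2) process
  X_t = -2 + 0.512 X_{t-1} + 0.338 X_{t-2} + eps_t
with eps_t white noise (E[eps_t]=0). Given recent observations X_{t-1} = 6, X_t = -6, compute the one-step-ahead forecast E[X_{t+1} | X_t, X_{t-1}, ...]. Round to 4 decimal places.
E[X_{t+1} \mid \mathcal F_t] = -3.0440

For an AR(p) model X_t = c + sum_i phi_i X_{t-i} + eps_t, the
one-step-ahead conditional mean is
  E[X_{t+1} | X_t, ...] = c + sum_i phi_i X_{t+1-i}.
Substitute known values:
  E[X_{t+1} | ...] = -2 + (0.512) * (-6) + (0.338) * (6)
                   = -3.0440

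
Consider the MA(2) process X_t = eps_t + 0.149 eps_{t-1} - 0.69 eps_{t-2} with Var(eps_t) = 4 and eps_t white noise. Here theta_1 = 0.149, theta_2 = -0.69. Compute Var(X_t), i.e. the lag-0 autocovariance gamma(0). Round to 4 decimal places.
\gamma(0) = 5.9932

For an MA(q) process X_t = eps_t + sum_i theta_i eps_{t-i} with
Var(eps_t) = sigma^2, the variance is
  gamma(0) = sigma^2 * (1 + sum_i theta_i^2).
  sum_i theta_i^2 = (0.149)^2 + (-0.69)^2 = 0.022201 + 0.4761 = 0.498301.
  gamma(0) = 4 * (1 + 0.498301) = 4 * 1.498301 = 5.993204, which rounds to 5.9932.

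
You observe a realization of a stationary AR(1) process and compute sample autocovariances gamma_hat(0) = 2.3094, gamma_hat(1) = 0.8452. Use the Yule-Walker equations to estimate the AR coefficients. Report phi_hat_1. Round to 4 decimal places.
\hat\phi_{1} = 0.3660

The Yule-Walker equations for an AR(p) process read, in matrix form,
  Gamma_p phi = r_p,   with   (Gamma_p)_{ij} = gamma(|i - j|),
                       (r_p)_i = gamma(i),   i,j = 1..p.
Substitute the sample gammas (Toeplitz matrix and right-hand side of size 1):
  Gamma_p = [[2.3094]]
  r_p     = [0.8452]
With p = 1 this is the single equation gamma(0) phi_1 = gamma(1):
  phi_hat_1 = gamma(1) / gamma(0) = 0.8452 / 2.3094 = 0.3660.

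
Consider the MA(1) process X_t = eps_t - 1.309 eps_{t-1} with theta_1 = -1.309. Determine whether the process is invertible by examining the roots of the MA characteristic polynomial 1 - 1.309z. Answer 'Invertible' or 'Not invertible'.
\text{Not invertible}

The MA(q) characteristic polynomial is P(z) = 1 - 1.309z.
Invertibility requires all roots to lie outside the unit circle, i.e. |z| > 1 for every root.
This is linear in z: 1 + (-1.309) z = 0  =>  z = -1/(-1.309) = 0.763942,  |z| = 0.763942.
Moduli of all roots: 0.7639.
All moduli strictly greater than 1? No.
Verdict: Not invertible.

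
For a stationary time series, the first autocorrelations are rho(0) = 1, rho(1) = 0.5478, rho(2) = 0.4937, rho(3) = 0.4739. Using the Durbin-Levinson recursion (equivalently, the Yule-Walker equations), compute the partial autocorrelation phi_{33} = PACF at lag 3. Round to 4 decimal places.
\phi_{33} = 0.1961

The PACF at lag k is phi_{kk}, the last component of the solution
to the Yule-Walker system G_k phi = r_k where
  (G_k)_{ij} = rho(|i - j|), (r_k)_i = rho(i), i,j = 1..k.
Equivalently, Durbin-Levinson gives phi_{kk} iteratively:
  phi_{11} = rho(1)
  phi_{kk} = [rho(k) - sum_{j=1..k-1} phi_{k-1,j} rho(k-j)]
            / [1 - sum_{j=1..k-1} phi_{k-1,j} rho(j)],
  phi_{k,j} = phi_{k-1,j} - phi_{kk} phi_{k-1,k-j},  j = 1..k-1.
Step k = 1:
  phi_11 = rho(1) = 0.5478.
Step k = 2:
  phi_22 = [rho(2) - phi_11 rho(1)] / [1 - phi_11 rho(1)] = [0.4937 - (0.5478)(0.5478)] / [1 - (0.5478)(0.5478)]
         = 0.19361516 / 0.69991516 = 0.276627.
  Update: phi_21 = phi_11 - phi_22 phi_11 = 0.5478 - (0.276627)(0.5478) = 0.396264.
Step k = 3:
  phi_33 = [rho(3) - phi_21 rho(2) - phi_22 rho(1)] / [1 - phi_21 rho(1) - phi_22 rho(2)]
    numerator   = 0.4739 - (0.396264)(0.4937) - (0.276627)(0.5478) = 0.12672843
    denominator = 1 - (0.396264)(0.5478) - (0.276627)(0.4937) = 0.64635605
  phi_33 = 0.12672843 / 0.64635605 = 0.1961.
Therefore phi_{33} = 0.1961.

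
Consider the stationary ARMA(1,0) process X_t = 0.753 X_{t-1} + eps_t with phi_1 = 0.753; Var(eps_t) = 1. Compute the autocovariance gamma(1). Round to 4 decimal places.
\gamma(1) = 1.7391

Multiply the model equation by X_{t-k} and take expectations. With theta_0 = psi_0 = 1 and psi_j the MA(infinity) weights, this gives
  gamma(k) - sum_i phi_i gamma(k-i) = c_k,
  c_k = sigma^2 * sum_{j=k..q} theta_j psi_{j-k}   (c_k = 0 for k > q),
using gamma(-m) = gamma(m).
Pure AR (q = 0): c_0 = sigma^2 = 1, c_k = 0 for k >= 1.
Equations for k = 0 and k = 1 (AR order 1):
  gamma(0) = phi_1 gamma(1) + c_0
  gamma(1) = phi_1 gamma(0) + c_1
Substituting the second into the first: gamma(0) (1 - phi_1^2) = c_0 + phi_1 c_1, so
  gamma(0) = c_0 / (1 - phi_1^2) = 1 / (1 - (0.753)^2) = 1 / 0.432991 = 2.309517.
  gamma(1) = phi_1 gamma(0) = (0.753)(2.309517) = 1.739066.
Therefore gamma(1) = 1.7391 (to 4 decimal places).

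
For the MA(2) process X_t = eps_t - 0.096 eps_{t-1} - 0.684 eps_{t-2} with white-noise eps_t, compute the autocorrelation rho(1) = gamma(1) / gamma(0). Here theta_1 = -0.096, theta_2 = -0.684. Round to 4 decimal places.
\rho(1) = -0.0205

For an MA(q) process with theta_0 = 1, the autocovariance is
  gamma(k) = sigma^2 * sum_{i=0..q-k} theta_i * theta_{i+k},
and rho(k) = gamma(k) / gamma(0). Sigma^2 cancels.
  numerator   = (1)*(-0.096) + (-0.096)*(-0.684) = -0.030336.
  denominator = (1)^2 + (-0.096)^2 + (-0.684)^2 = 1.477072.
  rho(1) = -0.030336 / 1.477072 = -0.0205.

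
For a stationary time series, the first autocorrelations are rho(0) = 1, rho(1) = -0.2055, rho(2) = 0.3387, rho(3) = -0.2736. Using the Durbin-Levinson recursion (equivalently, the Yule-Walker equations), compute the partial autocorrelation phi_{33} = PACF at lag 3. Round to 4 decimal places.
\phi_{33} = -0.1870

The PACF at lag k is phi_{kk}, the last component of the solution
to the Yule-Walker system G_k phi = r_k where
  (G_k)_{ij} = rho(|i - j|), (r_k)_i = rho(i), i,j = 1..k.
Equivalently, Durbin-Levinson gives phi_{kk} iteratively:
  phi_{11} = rho(1)
  phi_{kk} = [rho(k) - sum_{j=1..k-1} phi_{k-1,j} rho(k-j)]
            / [1 - sum_{j=1..k-1} phi_{k-1,j} rho(j)],
  phi_{k,j} = phi_{k-1,j} - phi_{kk} phi_{k-1,k-j},  j = 1..k-1.
Step k = 1:
  phi_11 = rho(1) = -0.2055.
Step k = 2:
  phi_22 = [rho(2) - phi_11 rho(1)] / [1 - phi_11 rho(1)] = [0.3387 - (-0.2055)(-0.2055)] / [1 - (-0.2055)(-0.2055)]
         = 0.29646975 / 0.95776975 = 0.309542.
  Update: phi_21 = phi_11 - phi_22 phi_11 = -0.2055 - (0.309542)(-0.2055) = -0.141889.
Step k = 3:
  phi_33 = [rho(3) - phi_21 rho(2) - phi_22 rho(1)] / [1 - phi_21 rho(1) - phi_22 rho(2)]
    numerator   = -0.2736 - (-0.141889)(0.3387) - (0.309542)(-0.2055) = -0.1619313
    denominator = 1 - (-0.141889)(-0.2055) - (0.309542)(0.3387) = 0.86599998
  phi_33 = -0.1619313 / 0.86599998 = -0.187.
Therefore phi_{33} = -0.1870.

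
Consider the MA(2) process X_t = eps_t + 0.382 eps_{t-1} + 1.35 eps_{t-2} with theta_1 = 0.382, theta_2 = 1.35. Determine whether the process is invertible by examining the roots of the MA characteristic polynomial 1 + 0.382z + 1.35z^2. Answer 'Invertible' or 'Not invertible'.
\text{Not invertible}

The MA(q) characteristic polynomial is P(z) = 1 + 0.382z + 1.35z^2.
Invertibility requires all roots to lie outside the unit circle, i.e. |z| > 1 for every root.
Set 1 + (0.382) z + (1.35) z^2 = 0, i.e. a z^2 + b z + c = 0 with a = 1.35, b = 0.382, c = 1.
Discriminant D = b^2 - 4ac = (0.382)^2 - 4*(1.35)*1 = 0.145924 - (5.4) = -5.254076.
D < 0, so the roots are the complex-conjugate pair z = (-b +/- i sqrt(-D)) / (2a) = -0.1415 +/- 0.849i.
For a conjugate pair |z|^2 = z * conj(z) = (product of roots) = c/a = 1/(1.35) = 0.740741, so |z| = sqrt(0.740741) = 0.8607 for both roots.
Moduli of all roots: 0.8607, 0.8607.
All moduli strictly greater than 1? No.
Verdict: Not invertible.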